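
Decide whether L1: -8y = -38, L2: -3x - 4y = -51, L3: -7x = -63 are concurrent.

The three lines meet at one point iff the augmented coefficient matrix [aᵢ bᵢ cᵢ] has rank < 3, i.e. its determinant vanishes.
Here the determinant is -280.
Nonzero, so no common point exists.

No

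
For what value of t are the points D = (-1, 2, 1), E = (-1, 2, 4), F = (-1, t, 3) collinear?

Direction DE = (0, 0, 3). From the z-coordinate of F, the parameter along the line is τ = (3 − 1)/3 = 2/3.
Then t = 2 + 2/3·(0) = 2.

2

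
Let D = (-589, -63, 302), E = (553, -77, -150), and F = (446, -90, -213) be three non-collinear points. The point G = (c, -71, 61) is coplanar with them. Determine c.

The plane through D, E, F has equation −4994x + 120310y − 16344z = -9573952.
Substituting G: (-4994)c + (-9538994) = -9573952, so c = 7.

7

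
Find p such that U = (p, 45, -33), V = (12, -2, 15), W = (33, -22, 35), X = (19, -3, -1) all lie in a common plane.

The points are coplanar iff UV · (UW × UX) = 0.
Expanding, this is linear in p: (-340)p + (-12580) = 0.
So p = -37.

-37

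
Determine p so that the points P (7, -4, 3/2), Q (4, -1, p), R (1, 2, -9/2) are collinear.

-3/2

Direction PR = (-6, 6, -6). From the x-coordinate of Q, the parameter along the line is τ = (4 − 7)/(-6) = 1/2.
Then p = 3/2 + 1/2·(-6) = -3/2.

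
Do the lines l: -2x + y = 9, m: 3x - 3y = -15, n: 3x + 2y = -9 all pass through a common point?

Intersecting l and m: solving the 2×2 system gives (x, y) = (-4, 1).
Substitute into n: (3)(-4) + (2)(1) = -10.
But n requires -9 ≠ -10, so the three lines have no common point.

No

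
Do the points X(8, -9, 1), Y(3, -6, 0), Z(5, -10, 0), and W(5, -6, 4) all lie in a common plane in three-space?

No

A normal to the plane through X, Y, Z is n = XY × XZ = (-4, -2, 14).
The plane has equation n·P = 0. For W: n·W = 48.
48 ≠ 0, so W is off the plane.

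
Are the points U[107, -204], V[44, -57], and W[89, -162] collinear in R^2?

Yes

UV = (-63, 147), UW = (-18, 42).
Checking proportionality: UW = 2/7·UV, so the vectors are parallel and the points are collinear.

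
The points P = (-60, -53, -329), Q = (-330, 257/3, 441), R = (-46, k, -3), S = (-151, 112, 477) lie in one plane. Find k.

Normal to plane PQS: n = (-45854/3, 147550, -95794/3); plane equation n·X = 10807016/3.
Requiring n·R = 10807016/3: (147550)k + (2396666/3) = 10807016/3.
So k = 19.

19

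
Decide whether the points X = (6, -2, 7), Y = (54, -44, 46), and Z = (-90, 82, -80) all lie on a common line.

No

XY = (48, -42, 39), XZ = (-96, 84, -87).
Comparing components 2 and 3: (-42)(-87) − (39)(84) = 378 ≠ 0, so XY and XZ are not parallel and the points are not collinear.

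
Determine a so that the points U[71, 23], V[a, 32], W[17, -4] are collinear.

The three points are collinear iff det[UV; UW] = 0.
This determinant is linear in a: (-27)a + (2403) = 0, so a = 89.

89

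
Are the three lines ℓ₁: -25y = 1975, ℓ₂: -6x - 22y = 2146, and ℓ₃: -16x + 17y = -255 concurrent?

Yes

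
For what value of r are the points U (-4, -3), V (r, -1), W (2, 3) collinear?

The three points are collinear iff det[UV; UW] = 0.
This determinant is linear in r: (6)r + (12) = 0, so r = -2.

-2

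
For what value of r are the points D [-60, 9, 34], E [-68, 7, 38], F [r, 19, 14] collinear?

Collinearity requires DE × DF = 0; each component is linear in r.
The y-component gives (4)r + (80) = 0, so r = -20.
The remaining components then also vanish.

-20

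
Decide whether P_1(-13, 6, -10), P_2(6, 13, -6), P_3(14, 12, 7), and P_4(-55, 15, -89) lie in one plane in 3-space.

Yes

With P_1 as base: P_1P_2 = (19, 7, 4), P_1P_3 = (27, 6, 17), P_1P_4 = (-42, 9, -79).
P_1P_3 × P_1P_4 = (-627, 1419, 495).
P_1P_2 · (P_1P_3 × P_1P_4) = 0.
The scalar triple product vanishes, so the four points are coplanar.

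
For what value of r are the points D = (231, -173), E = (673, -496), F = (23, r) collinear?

Collinearity: (F − D) must be parallel to (E − D) = (442, -323).
Cross-multiplying the components: (r − (-173))·(442) = (-208)·(-323).
Solving gives r = -21.

-21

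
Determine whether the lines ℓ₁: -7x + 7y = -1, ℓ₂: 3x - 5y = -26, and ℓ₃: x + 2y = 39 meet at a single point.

Intersecting ℓ₁ and ℓ₂: solving the 2×2 system gives (x, y) = (187/14, 185/14).
Substitute into ℓ₃: (1)(187/14) + (2)(185/14) = 557/14.
But ℓ₃ requires 39 ≠ 557/14, so the three lines have no common point.

No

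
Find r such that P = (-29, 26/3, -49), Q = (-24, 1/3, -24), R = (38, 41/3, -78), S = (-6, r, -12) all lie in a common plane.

-14/3

Normal to plane PQR: n = (350/3, 1820, 1750/3); plane equation n·X = -48580/3.
Requiring n·S = -48580/3: (1820)r + (-7700) = -48580/3.
So r = -14/3.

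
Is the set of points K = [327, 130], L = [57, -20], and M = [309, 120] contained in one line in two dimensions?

KL = (-270, -150), KM = (-18, -10).
det[KL; KM] = (-270)(-10) − (-150)(-18) = 0.
The determinant is zero, so the points are collinear.

Yes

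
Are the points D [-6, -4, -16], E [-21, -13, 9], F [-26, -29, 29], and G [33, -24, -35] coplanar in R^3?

A normal to the plane through D, E, F is n = DE × DF = (220, 175, 195).
The plane has equation n·P = -5140. For G: n·G = -3765.
-3765 ≠ -5140, so G is off the plane.

No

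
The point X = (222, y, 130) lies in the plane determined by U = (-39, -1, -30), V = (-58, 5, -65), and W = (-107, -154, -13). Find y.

Coplanarity requires UV · (UW × UX) = 0.
UV = (-19, 6, -35), UW = (-68, -153, 17); the triple product is linear in y with coefficient 2703 and constant term -837930.
Setting it to zero: y = 310.

310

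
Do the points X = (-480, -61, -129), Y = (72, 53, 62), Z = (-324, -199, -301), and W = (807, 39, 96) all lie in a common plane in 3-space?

No

The four points are coplanar iff the 3×3 determinant with rows XY, XZ, XW is zero.
Rows: (552, 114, 191), (156, -138, -172), (1287, 100, 225).
Expanding along the first row: (552)(-13850) − (114)(256464) + (191)(193206) = 20250.
Nonzero ⇒ not coplanar.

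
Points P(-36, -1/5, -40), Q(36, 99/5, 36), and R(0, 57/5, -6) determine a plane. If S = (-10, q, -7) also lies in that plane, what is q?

24/5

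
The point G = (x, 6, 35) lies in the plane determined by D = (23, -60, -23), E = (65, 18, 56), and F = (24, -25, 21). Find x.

77

The plane through D, E, F has equation 667x − 1769y + 1392z = 89465.
Substituting G: (667)x + (38106) = 89465, so x = 77.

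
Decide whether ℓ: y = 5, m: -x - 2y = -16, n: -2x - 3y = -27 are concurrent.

Yes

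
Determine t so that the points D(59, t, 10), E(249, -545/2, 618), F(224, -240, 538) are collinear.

Collinearity requires DE × DF = 0; each component is linear in t.
The x-component gives (80)t + (2040) = 0, so t = -51/2.
The remaining components then also vanish.

-51/2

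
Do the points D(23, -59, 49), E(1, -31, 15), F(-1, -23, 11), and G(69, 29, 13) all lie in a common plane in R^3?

No

A normal to the plane through D, E, F is n = DE × DF = (160, -20, -120).
The plane has equation n·P = -1020. For G: n·G = 8900.
8900 ≠ -1020, so G is off the plane.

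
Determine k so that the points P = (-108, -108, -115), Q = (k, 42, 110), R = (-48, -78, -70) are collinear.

192

Direction PR = (60, 30, 45). From the y-coordinate of Q, the parameter along the line is τ = (42 − (-108))/30 = 5.
Then k = (-108) + 5·(60) = 192.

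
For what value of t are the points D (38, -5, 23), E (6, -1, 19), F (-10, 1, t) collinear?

17

Direction DE = (-32, 4, -4). From the x-coordinate of F, the parameter along the line is τ = (-10 − 38)/(-32) = 3/2.
Then t = 23 + 3/2·(-4) = 17.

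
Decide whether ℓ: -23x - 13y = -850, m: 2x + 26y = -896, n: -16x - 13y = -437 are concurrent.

Lines aᵢx + bᵢy = cᵢ with pairwise distinct directions are concurrent exactly when det[aᵢ bᵢ cᵢ] = 0.
Here the determinant is 0.
It vanishes, so the lines are concurrent at (59, -39).

Yes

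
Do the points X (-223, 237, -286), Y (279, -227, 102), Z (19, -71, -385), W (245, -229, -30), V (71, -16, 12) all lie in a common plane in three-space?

No

The plane through X, Y, Z has normal n = XY × XZ = (165440, 143594, -42328) and equation n·P = 9244466.
Checking the remaining points: n·W = 8919614, n·V = 8940800.
Since n·W = 8919614 ≠ 9244466, W is off the plane and the points are not all coplanar.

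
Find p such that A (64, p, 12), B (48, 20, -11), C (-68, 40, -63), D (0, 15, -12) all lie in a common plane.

7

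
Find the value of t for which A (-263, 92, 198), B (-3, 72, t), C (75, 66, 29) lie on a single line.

68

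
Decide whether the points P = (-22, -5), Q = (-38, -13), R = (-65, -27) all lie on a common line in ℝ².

No

PQ = (-16, -8), PR = (-43, -22).
det[PQ; PR] = (-16)(-22) − (-8)(-43) = 8.
The determinant is nonzero, so they are not collinear.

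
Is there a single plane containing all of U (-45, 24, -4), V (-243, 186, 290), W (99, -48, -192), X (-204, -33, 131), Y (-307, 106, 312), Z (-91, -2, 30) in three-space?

No

The plane through U, V, W has normal n = UV × UW = (-9288, 5112, -9072) and equation n·P = 576936.
Checking the remaining points: n·X = 537624, n·Y = 562824, n·Z = 562824.
Since n·X = 537624 ≠ 576936, X is off the plane and the points are not all coplanar.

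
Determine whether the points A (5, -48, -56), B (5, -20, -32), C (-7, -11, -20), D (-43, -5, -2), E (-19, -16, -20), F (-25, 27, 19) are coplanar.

The plane through A, B, C has normal n = AB × AC = (120, -288, 336) and equation n·P = -4392.
Checking the remaining points: n·D = -4392, n·E = -4392, n·F = -4392.
All equal -4392, so all 6 points lie in one plane.

Yes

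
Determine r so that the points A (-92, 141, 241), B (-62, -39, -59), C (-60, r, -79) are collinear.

Collinearity requires AB × AC = 0; each component is linear in r.
The x-component gives (300)r + (15300) = 0, so r = -51.
The remaining components then also vanish.

-51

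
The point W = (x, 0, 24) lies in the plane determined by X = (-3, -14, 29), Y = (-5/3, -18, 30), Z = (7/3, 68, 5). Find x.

19/3

A normal to the plane is n = XY × XZ = (14, 112/3, 392/3).
W lies in the plane iff n · XW = 0.
This gives (14)x + (-266/3) = 0, so x = 19/3.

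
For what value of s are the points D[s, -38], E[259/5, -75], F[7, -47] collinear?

-37/5

The three points are collinear iff det[DE; DF] = 0.
This determinant is linear in s: (-28)s + (-1036/5) = 0, so s = -37/5.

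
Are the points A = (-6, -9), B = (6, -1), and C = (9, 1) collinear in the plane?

Yes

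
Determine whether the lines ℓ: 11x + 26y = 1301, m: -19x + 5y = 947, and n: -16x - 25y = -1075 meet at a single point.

No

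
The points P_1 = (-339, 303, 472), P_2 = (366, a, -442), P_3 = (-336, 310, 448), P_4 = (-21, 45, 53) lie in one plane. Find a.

-276

Normal to plane P_1P_3P_4: n = (-9125, -6375, -3000); plane equation n·P = -254250.
Requiring n·P_2 = -254250: (-6375)a + (-2013750) = -254250.
So a = -276.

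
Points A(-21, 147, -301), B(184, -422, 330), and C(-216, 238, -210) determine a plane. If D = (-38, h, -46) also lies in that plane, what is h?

The plane through A, B, C has equation −109200x − 141700y − 92300z = 9245600.
Substituting D: (-141700)h + (8395400) = 9245600, so h = -6.

-6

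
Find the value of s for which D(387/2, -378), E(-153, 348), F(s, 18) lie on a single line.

9/2

Collinearity: (F − D) must be parallel to (E − D) = (-693/2, 726).
Cross-multiplying the components: (s − 387/2)·(726) = (396)·(-693/2).
Solving gives s = 9/2.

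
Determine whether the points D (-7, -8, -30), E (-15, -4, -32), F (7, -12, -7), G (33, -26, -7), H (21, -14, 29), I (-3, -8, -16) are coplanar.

Yes

The plane through D, E, F has normal n = DE × DF = (84, 156, -24) and equation n·P = -1116.
Checking the remaining points: n·G = -1116, n·H = -1116, n·I = -1116.
All equal -1116, so all 6 points lie in one plane.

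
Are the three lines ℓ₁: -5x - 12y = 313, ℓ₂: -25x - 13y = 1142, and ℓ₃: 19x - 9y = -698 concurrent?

Intersecting ℓ₁ and ℓ₂: solving the 2×2 system gives (x, y) = (-41, -9).
Substitute into ℓ₃: (19)(-41) + (-9)(-9) = -698.
This equals -698, so (-41, -9) lies on all three lines and they are concurrent.

Yes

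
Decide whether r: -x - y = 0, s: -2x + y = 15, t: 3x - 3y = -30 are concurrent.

Intersecting r and s: solving the 2×2 system gives (x, y) = (-5, 5).
Substitute into t: (3)(-5) + (-3)(5) = -30.
This equals -30, so (-5, 5) lies on all three lines and they are concurrent.

Yes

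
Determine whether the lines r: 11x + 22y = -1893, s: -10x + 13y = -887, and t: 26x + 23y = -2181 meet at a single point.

No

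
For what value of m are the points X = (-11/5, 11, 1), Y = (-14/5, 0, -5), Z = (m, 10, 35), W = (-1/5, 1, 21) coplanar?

Normal to plane XYW: n = (-280, 0, 28); plane equation n·P = 644.
Requiring n·Z = 644: (-280)m + (980) = 644.
So m = 6/5.

6/5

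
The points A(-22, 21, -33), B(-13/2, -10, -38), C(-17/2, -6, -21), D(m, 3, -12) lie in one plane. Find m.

Normal to plane ABC: n = (-507, -507/2, 0); plane equation n·P = 11661/2.
Requiring n·D = 11661/2: (-507)m + (-1521/2) = 11661/2.
So m = -13.

-13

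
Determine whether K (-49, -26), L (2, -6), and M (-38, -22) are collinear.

No

KL = (51, 20), KM = (11, 4).
Twice the signed area of △KLM is (51)(4) − (20)(11) = -16.
The area is nonzero, so the three points are not collinear.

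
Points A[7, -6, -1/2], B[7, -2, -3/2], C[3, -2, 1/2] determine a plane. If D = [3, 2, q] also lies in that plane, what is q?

-1/2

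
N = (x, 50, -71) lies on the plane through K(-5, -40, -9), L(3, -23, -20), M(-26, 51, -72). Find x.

-21

Coplanarity requires KL · (KM × KN) = 0.
KL = (8, 17, -11), KM = (-21, 91, -63); the triple product is linear in x with coefficient -70 and constant term -1470.
Setting it to zero: x = -21.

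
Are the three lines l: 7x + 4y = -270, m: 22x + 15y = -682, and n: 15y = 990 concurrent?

No

Lines aᵢx + bᵢy = cᵢ with pairwise distinct directions are concurrent exactly when det[aᵢ bᵢ cᵢ] = 0.
Here the determinant is -660.
Nonzero, so no common point exists.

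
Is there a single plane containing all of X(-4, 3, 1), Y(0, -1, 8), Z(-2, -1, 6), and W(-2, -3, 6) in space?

No

A normal to the plane through X, Y, Z is n = XY × XZ = (8, -6, -8).
The plane has equation n·P = -58. For W: n·W = -46.
-46 ≠ -58, so W is off the plane.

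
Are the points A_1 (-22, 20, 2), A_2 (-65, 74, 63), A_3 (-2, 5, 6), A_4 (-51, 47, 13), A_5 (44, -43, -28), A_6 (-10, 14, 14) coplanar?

Yes

The plane through A_1, A_2, A_3 has normal n = A_1A_2 × A_1A_3 = (1131, 1392, -435) and equation n·P = 2088.
Checking the remaining points: n·A_4 = 2088, n·A_5 = 2088, n·A_6 = 2088.
All equal 2088, so all 6 points lie in one plane.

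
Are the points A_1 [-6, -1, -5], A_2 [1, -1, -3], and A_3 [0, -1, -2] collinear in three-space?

No

A_1A_2 = (7, 0, 2), A_1A_3 = (6, 0, 3).
A_1A_2 × A_1A_3 = (0, -9, 0).
The cross product is nonzero, so the points do not lie on one line.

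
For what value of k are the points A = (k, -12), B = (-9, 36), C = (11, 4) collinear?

Collinearity: (A − B) must be parallel to (C − B) = (20, -32).
Cross-multiplying the components: (k − (-9))·(-32) = (-48)·(20).
Solving gives k = 21.

21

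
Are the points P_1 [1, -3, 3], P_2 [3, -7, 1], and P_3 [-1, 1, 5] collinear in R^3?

P_1P_2 = (2, -4, -2), P_1P_3 = (-2, 4, 2).
Each component of P_1P_3 is -1 times the corresponding component of P_1P_2, so P_1P_3 = -1·P_1P_2 and the points are collinear.

Yes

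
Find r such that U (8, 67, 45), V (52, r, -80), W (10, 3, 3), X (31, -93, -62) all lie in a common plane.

-117

Coplanarity ⇔ det[UV; UW; UX] = 0.
Expanding, this is linear in r: (-752)r + (-87984) = 0.
So r = -117.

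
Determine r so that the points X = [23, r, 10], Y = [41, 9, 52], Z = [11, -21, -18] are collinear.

Direction YZ = (-30, -30, -70). From the x-coordinate of X, the parameter along the line is τ = (23 − 41)/(-30) = 3/5.
Then r = 9 + 3/5·(-30) = -9.

-9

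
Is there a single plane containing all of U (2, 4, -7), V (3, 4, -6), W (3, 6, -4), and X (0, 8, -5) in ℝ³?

Yes

A normal to the plane through U, V, W is n = UV × UW = (-2, -2, 2).
The plane has equation n·P = -26. For X: n·X = -26.
Equal, so X lies in the plane and all four are coplanar.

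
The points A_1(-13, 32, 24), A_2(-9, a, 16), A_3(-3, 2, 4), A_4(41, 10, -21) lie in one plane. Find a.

The points are coplanar iff A_1A_2 · (A_1A_3 × A_1A_4) = 0.
Expanding, this is linear in a: (-630)a + (12600) = 0.
So a = 20.

20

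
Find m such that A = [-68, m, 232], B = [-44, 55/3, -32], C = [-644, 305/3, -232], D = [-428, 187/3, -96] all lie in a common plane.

-18

The points are coplanar iff AB · (AC × AD) = 0.
Expanding, this is linear in m: (-38400)m + (-691200) = 0.
So m = -18.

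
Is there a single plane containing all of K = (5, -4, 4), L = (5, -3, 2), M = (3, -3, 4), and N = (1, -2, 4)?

Yes

A normal to the plane through K, L, M is n = KL × KM = (2, 4, 2).
The plane has equation n·P = 2. For N: n·N = 2.
Equal, so N lies in the plane and all four are coplanar.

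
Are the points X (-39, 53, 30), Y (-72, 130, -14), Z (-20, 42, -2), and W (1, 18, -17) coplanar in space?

A normal to the plane through X, Y, Z is n = XY × XZ = (-2948, -1892, -1100).
The plane has equation n·P = -18304. For W: n·W = -18304.
Equal, so W lies in the plane and all four are coplanar.

Yes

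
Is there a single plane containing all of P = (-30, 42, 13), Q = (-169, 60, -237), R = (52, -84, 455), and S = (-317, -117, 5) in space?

No

A normal to the plane through P, Q, R is n = PQ × PR = (-23544, 40938, 16038).
The plane has equation n·X = 2634210. For S: n·S = 2753892.
2753892 ≠ 2634210, so S is off the plane.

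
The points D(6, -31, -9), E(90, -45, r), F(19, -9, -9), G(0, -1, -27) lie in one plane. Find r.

The points are coplanar iff DE · (DF × DG) = 0.
Expanding, this is linear in r: (522)r + (-31842) = 0.
So r = 61.

61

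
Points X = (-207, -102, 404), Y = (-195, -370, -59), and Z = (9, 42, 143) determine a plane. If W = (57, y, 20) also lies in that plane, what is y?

34

A normal to the plane is n = XY × XZ = (136620, -96876, 59616).
W lies in the plane iff n · XW = 0.
This gives (-96876)y + (3293784) = 0, so y = 34.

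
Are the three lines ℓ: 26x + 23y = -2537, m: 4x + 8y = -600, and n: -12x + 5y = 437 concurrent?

Yes

Intersecting ℓ and m: solving the 2×2 system gives (x, y) = (-56, -47).
Substitute into n: (-12)(-56) + (5)(-47) = 437.
This equals 437, so (-56, -47) lies on all three lines and they are concurrent.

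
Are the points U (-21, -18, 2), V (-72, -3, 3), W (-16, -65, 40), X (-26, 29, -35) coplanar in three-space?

With U as base: UV = (-51, 15, 1), UW = (5, -47, 38), UX = (-5, 47, -37).
UW × UX = (-47, -5, 0).
UV · (UW × UX) = 2322.
Since 2322 ≠ 0, the four points are not coplanar.

No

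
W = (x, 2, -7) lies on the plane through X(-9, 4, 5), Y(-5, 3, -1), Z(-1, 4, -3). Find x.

-1

A normal to the plane is n = XY × XZ = (8, -16, 8).
W lies in the plane iff n · XW = 0.
This gives (8)x + (8) = 0, so x = -1.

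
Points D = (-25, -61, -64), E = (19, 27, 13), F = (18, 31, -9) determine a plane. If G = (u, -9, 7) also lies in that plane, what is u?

Coplanarity requires DE · (DF × DG) = 0.
DE = (44, 88, 77), DF = (43, 92, 55); the triple product is linear in u with coefficient -2244 and constant term 8976.
Setting it to zero: u = 4.

4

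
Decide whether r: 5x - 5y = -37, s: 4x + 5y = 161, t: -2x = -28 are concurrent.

No

Intersecting r and s: solving the 2×2 system gives (x, y) = (124/9, 953/45).
Substitute into t: (-2)(124/9) + (0)(953/45) = -248/9.
But t requires -28 ≠ -248/9, so the three lines have no common point.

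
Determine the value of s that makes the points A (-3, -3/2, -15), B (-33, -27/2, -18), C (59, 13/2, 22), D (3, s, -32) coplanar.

21/2

Normal to plane ABC: n = (-420, 924, 504); plane equation n·P = -7686.
Requiring n·D = -7686: (924)s + (-17388) = -7686.
So s = 21/2.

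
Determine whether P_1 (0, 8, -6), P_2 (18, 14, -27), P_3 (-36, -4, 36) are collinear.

P_1P_2 = (18, 6, -21), P_1P_3 = (-36, -12, 42).
P_1P_2 × P_1P_3 = (0, 0, 0).
The cross product vanishes, so the three points are collinear.

Yes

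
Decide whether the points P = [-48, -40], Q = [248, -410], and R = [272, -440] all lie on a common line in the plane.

Yes

PQ = (296, -370), PR = (320, -400).
Checking proportionality: PR = 40/37·PQ, so the vectors are parallel and the points are collinear.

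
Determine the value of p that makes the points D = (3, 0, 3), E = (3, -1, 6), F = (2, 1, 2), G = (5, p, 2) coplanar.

Coplanarity ⇔ det[DE; DF; DG] = 0.
Expanding, this is linear in p: (-3)p + (-3) = 0.
So p = -1.

-1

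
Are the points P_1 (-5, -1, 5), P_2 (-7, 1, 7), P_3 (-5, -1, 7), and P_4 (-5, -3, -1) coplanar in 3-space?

The four points are coplanar iff the 3×3 determinant with rows P_1P_2, P_1P_3, P_1P_4 is zero.
Rows: (-2, 2, 2), (0, 0, 2), (0, -2, -6).
Expanding along the first row: (-2)(4) − (2)(0) + (2)(0) = -8.
Nonzero ⇒ not coplanar.

No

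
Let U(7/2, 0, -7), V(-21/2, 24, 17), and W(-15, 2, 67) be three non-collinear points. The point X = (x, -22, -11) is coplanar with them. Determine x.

A normal to the plane is n = UV × UW = (1728, 592, 416).
X lies in the plane iff n · UX = 0.
This gives (1728)x + (-20736) = 0, so x = 12.

12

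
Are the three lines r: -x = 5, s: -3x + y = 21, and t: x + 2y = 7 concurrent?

Lines aᵢx + bᵢy = cᵢ with pairwise distinct directions are concurrent exactly when det[aᵢ bᵢ cᵢ] = 0.
Here the determinant is 0.
It vanishes, so the lines are concurrent at (-5, 6).

Yes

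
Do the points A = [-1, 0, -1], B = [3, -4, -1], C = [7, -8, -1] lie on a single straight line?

AB = (4, -4, 0), AC = (8, -8, 0).
AB × AC = (0, 0, 0).
The cross product vanishes, so the three points are collinear.

Yes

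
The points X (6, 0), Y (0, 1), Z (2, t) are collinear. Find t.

2/3

The three points are collinear iff det[XY; XZ] = 0.
This determinant is linear in t: (-6)t + (4) = 0, so t = 2/3.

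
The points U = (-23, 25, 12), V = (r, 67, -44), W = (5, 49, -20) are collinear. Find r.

26

Direction UW = (28, 24, -32). From the y-coordinate of V, the parameter along the line is τ = (67 − 25)/24 = 7/4.
Then r = (-23) + 7/4·(28) = 26.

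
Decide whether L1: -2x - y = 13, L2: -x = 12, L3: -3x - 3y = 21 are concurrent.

No

Intersecting L1 and L2: solving the 2×2 system gives (x, y) = (-12, 11).
Substitute into L3: (-3)(-12) + (-3)(11) = 3.
But L3 requires 21 ≠ 3, so the three lines have no common point.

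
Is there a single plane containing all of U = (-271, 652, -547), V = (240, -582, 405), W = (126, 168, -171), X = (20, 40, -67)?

With U as base: UV = (511, -1234, 952), UW = (397, -484, 376), UX = (291, -612, 480).
UW × UX = (-2208, -81144, -102120).
UV · (UW × UX) = 1785168.
Since 1785168 ≠ 0, the four points are not coplanar.

No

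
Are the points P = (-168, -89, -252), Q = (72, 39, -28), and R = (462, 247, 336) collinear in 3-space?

Yes

PQ = (240, 128, 224), PR = (630, 336, 588).
Each component of PR is 21/8 times the corresponding component of PQ, so PR = 21/8·PQ and the points are collinear.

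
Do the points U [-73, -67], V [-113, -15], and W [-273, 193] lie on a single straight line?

UV = (-40, 52), UW = (-200, 260).
det[UV; UW] = (-40)(260) − (52)(-200) = 0.
The determinant is zero, so the points are collinear.

Yes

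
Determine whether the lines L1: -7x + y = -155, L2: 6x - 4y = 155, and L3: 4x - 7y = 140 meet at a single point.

Intersecting L1 and L2: solving the 2×2 system gives (x, y) = (465/22, -155/22).
Substitute into L3: (4)(465/22) + (-7)(-155/22) = 2945/22.
But L3 requires 140 ≠ 2945/22, so the three lines have no common point.

No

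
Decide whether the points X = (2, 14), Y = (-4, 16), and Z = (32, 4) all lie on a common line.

XY = (-6, 2), XZ = (30, -10).
Checking proportionality: XZ = -5·XY, so the vectors are parallel and the points are collinear.

Yes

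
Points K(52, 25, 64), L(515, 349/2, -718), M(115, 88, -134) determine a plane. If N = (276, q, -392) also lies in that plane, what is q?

267/2

Coplanarity requires KL · (KM × KN) = 0.
KL = (463, 299/2, -782), KM = (63, 63, -198); the triple product is linear in q with coefficient 42408 and constant term -5661468.
Setting it to zero: q = 267/2.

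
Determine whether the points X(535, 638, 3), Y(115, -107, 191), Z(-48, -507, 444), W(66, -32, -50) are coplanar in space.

Yes

A normal to the plane through X, Y, Z is n = XY × XZ = (-113285, 75616, 46565).
The plane has equation n·P = -12224772. For W: n·W = -12224772.
Equal, so W lies in the plane and all four are coplanar.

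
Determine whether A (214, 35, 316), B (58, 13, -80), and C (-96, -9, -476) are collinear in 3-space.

AB = (-156, -22, -396), AC = (-310, -44, -792).
Comparing components 3 and 1: (-396)(-310) − (-156)(-792) = -792 ≠ 0, so AB and AC are not parallel and the points are not collinear.

No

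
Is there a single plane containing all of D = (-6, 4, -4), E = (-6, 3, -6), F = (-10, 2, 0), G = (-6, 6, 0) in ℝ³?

With D as base: DE = (0, -1, -2), DF = (-4, -2, 4), DG = (0, 2, 4).
DF × DG = (-16, 16, -8).
DE · (DF × DG) = 0.
The scalar triple product vanishes, so the four points are coplanar.

Yes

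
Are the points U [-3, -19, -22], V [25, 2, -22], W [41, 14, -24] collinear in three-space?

No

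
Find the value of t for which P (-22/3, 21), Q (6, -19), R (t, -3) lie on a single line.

Collinearity: (R − P) must be parallel to (Q − P) = (40/3, -40).
Cross-multiplying the components: (t − (-22/3))·(-40) = (-24)·(40/3).
Solving gives t = 2/3.

2/3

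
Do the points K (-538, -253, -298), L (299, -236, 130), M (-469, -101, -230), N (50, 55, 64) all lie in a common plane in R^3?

The four points are coplanar iff the 3×3 determinant with rows KL, KM, KN is zero.
Rows: (837, 17, 428), (69, 152, 68), (588, 308, 362).
Expanding along the first row: (837)(34080) − (17)(-15006) + (428)(-68124) = -377010.
Nonzero ⇒ not coplanar.

No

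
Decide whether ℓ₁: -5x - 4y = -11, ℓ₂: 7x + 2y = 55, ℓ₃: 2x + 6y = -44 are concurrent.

Yes

Lines aᵢx + bᵢy = cᵢ with pairwise distinct directions are concurrent exactly when det[aᵢ bᵢ cᵢ] = 0.
Here the determinant is 0.
It vanishes, so the lines are concurrent at (11, -11).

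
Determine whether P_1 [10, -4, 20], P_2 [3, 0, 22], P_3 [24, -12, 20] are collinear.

No

P_1P_2 = (-7, 4, 2), P_1P_3 = (14, -8, 0).
Comparing components 2 and 3: (4)(0) − (2)(-8) = 16 ≠ 0, so P_1P_2 and P_1P_3 are not parallel and the points are not collinear.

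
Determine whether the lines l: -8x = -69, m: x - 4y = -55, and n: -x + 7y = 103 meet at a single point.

No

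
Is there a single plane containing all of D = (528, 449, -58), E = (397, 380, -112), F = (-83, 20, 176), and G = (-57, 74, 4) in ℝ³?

The four points are coplanar iff the 3×3 determinant with rows DE, DF, DG is zero.
Rows: (-131, -69, -54), (-611, -429, 234), (-585, -375, 62).
Expanding along the first row: (-131)(61152) − (-69)(99008) + (-54)(-21840) = 0.
Zero determinant ⇒ coplanar.

Yes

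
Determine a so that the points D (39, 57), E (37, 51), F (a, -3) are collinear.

The three points are collinear iff det[DE; DF] = 0.
This determinant is linear in a: (6)a + (-114) = 0, so a = 19.

19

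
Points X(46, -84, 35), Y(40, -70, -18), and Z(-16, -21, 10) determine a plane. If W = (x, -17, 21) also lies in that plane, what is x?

The plane through X, Y, Z has equation 2989x + 3136y + 490z = -108780.
Substituting W: (2989)x + (-43022) = -108780, so x = -22.

-22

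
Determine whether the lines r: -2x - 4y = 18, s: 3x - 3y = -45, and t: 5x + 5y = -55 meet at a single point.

Yes

Intersecting r and s: solving the 2×2 system gives (x, y) = (-13, 2).
Substitute into t: (5)(-13) + (5)(2) = -55.
This equals -55, so (-13, 2) lies on all three lines and they are concurrent.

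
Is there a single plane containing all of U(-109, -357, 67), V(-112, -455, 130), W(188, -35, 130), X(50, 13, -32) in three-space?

With U as base: UV = (-3, -98, 63), UW = (297, 322, 63), UX = (159, 370, -99).
UW × UX = (-55188, 39420, 58692).
UV · (UW × UX) = 0.
The scalar triple product vanishes, so the four points are coplanar.

Yes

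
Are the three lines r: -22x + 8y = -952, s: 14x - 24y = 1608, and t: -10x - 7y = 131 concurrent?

Yes

Lines aᵢx + bᵢy = cᵢ with pairwise distinct directions are concurrent exactly when det[aᵢ bᵢ cᵢ] = 0.
Here the determinant is 0.
It vanishes, so the lines are concurrent at (24, -53).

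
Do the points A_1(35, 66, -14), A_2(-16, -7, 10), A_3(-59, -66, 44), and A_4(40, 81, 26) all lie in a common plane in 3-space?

With A_1 as base: A_1A_2 = (-51, -73, 24), A_1A_3 = (-94, -132, 58), A_1A_4 = (5, 15, 40).
A_1A_3 × A_1A_4 = (-6150, 4050, -750).
A_1A_2 · (A_1A_3 × A_1A_4) = 0.
The scalar triple product vanishes, so the four points are coplanar.

Yes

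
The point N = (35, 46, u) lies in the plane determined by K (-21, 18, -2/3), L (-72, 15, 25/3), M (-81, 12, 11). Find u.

Coplanarity requires KL · (KM × KN) = 0.
KL = (-51, -3, 9), KM = (-60, -6, 35/3); the triple product is linear in u with coefficient 126 and constant term 2688.
Setting it to zero: u = -64/3.

-64/3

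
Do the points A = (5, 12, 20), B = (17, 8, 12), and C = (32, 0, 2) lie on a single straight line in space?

No

AB = (12, -4, -8), AC = (27, -12, -18).
AB × AC = (-24, 0, -36).
The cross product is nonzero, so the points do not lie on one line.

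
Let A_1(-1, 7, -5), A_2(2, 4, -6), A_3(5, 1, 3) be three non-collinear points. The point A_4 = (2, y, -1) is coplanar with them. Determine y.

4

The plane through A_1, A_2, A_3 has equation −30x − 30y = -180.
Substituting A_4: (-30)y + (-60) = -180, so y = 4.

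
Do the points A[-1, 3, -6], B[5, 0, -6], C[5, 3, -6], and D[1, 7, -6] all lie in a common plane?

Yes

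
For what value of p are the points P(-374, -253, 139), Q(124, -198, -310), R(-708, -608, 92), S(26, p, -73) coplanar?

-73

Normal to plane PQR: n = (-161980, 173372, -158420); plane equation n·X = -5302976.
Requiring n·S = -5302976: (173372)p + (7353180) = -5302976.
So p = -73.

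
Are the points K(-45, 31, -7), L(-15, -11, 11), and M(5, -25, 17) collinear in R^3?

KL = (30, -42, 18), KM = (50, -56, 24).
Comparing components 3 and 1: (18)(50) − (30)(24) = 180 ≠ 0, so KL and KM are not parallel and the points are not collinear.

No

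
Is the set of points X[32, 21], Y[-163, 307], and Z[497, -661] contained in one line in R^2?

Yes

XY = (-195, 286), XZ = (465, -682).
Twice the signed area of △XYZ is (-195)(-682) − (286)(465) = 0.
The triangle is degenerate (zero area), so the points are collinear.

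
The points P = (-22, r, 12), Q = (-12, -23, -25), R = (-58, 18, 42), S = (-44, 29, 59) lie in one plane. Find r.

Coplanarity ⇔ det[PQ; PR; PS] = 0.
Expanding, this is linear in r: (-1720)r + (0) = 0.
So r = 0.

0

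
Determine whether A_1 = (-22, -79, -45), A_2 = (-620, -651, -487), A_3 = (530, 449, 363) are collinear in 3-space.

Yes

A_1A_2 = (-598, -572, -442), A_1A_3 = (552, 528, 408).
A_1A_2 × A_1A_3 = (0, 0, 0).
The cross product vanishes, so the three points are collinear.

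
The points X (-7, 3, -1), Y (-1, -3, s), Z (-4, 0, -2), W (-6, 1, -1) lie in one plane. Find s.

-3

Normal to plane XZW: n = (-2, -1, -3); plane equation n·P = 14.
Requiring n·Y = 14: (-3)s + (5) = 14.
So s = -3.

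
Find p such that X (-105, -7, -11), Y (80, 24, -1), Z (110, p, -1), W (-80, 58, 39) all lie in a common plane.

27

Normal to plane XYW: n = (900, -9000, 11250); plane equation n·P = -155250.
Requiring n·Z = -155250: (-9000)p + (87750) = -155250.
So p = 27.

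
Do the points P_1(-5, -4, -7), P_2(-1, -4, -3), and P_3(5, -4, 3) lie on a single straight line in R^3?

P_1P_2 = (4, 0, 4), P_1P_3 = (10, 0, 10).
Each component of P_1P_3 is 5/2 times the corresponding component of P_1P_2, so P_1P_3 = 5/2·P_1P_2 and the points are collinear.

Yes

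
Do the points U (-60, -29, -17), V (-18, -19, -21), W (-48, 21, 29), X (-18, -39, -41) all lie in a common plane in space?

A normal to the plane through U, V, W is n = UV × UW = (660, -1980, 1980).
The plane has equation n·P = -15840. For X: n·X = -15840.
Equal, so X lies in the plane and all four are coplanar.

Yes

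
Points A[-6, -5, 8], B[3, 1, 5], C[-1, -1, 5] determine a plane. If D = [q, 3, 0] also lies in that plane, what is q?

2

A normal to the plane is n = AB × AC = (-6, 12, 6).
D lies in the plane iff n · AD = 0.
This gives (-6)q + (12) = 0, so q = 2.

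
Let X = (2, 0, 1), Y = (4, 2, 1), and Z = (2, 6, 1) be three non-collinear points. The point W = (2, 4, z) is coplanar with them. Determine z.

A normal to the plane is n = XY × XZ = (0, 0, 12).
W lies in the plane iff n · XW = 0.
This gives (12)z + (-12) = 0, so z = 1.

1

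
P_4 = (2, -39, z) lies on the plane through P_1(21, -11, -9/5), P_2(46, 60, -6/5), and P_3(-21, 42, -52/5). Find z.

-17/5

A normal to the plane is n = P_1P_2 × P_1P_3 = (-3212/5, 949/5, 4307).
P_4 lies in the plane iff n · P_1P_4 = 0.
This gives (4307)z + (73219/5) = 0, so z = -17/5.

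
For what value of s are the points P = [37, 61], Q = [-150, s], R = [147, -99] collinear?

333

Collinearity: (Q − P) must be parallel to (R − P) = (110, -160).
Cross-multiplying the components: (s − 61)·(110) = (-187)·(-160).
Solving gives s = 333.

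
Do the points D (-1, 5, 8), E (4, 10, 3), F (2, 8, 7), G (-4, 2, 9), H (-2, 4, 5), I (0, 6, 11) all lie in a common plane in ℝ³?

Yes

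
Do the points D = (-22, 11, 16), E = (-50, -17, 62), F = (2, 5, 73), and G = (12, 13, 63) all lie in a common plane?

Yes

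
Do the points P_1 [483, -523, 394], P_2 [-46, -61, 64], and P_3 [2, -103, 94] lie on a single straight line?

No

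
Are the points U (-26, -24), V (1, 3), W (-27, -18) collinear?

No

UV = (27, 27), UW = (-1, 6).
det[UV; UW] = (27)(6) − (27)(-1) = 189.
The determinant is nonzero, so they are not collinear.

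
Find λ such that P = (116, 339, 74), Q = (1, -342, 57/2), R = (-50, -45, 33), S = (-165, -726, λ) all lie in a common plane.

-25/2

Normal to plane PQR: n = (10449, 2838, -68886); plane equation n·X = -2923398.
Requiring n·S = -2923398: (-68886)λ + (-3784473) = -2923398.
So λ = -25/2.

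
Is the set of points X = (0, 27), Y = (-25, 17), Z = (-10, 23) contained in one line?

Yes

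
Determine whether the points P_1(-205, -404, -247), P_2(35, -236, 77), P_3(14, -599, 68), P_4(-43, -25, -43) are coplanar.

With P_1 as base: P_1P_2 = (240, 168, 324), P_1P_3 = (219, -195, 315), P_1P_4 = (162, 379, 204).
P_1P_3 × P_1P_4 = (-159165, 6354, 114591).
P_1P_2 · (P_1P_3 × P_1P_4) = -4644.
Since -4644 ≠ 0, the four points are not coplanar.

No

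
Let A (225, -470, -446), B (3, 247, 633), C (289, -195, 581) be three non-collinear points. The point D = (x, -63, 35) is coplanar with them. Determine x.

67

Coplanarity requires AB · (AC × AD) = 0.
AB = (-222, 717, 1079), AC = (64, 275, 1027); the triple product is linear in x with coefficient 439634 and constant term -29455478.
Setting it to zero: x = 67.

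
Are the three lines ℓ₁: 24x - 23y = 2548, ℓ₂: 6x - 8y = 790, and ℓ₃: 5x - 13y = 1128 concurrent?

The three lines meet at one point iff the augmented coefficient matrix [aᵢ bᵢ cᵢ] has rank < 3, i.e. its determinant vanishes.
Here the determinant is -2106.
Nonzero, so no common point exists.

No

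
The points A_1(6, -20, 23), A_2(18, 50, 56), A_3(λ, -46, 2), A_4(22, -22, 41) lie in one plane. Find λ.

The points are coplanar iff A_1A_2 · (A_1A_3 × A_1A_4) = 0.
Expanding, this is linear in λ: (-1326)λ + (-7956) = 0.
So λ = -6.

-6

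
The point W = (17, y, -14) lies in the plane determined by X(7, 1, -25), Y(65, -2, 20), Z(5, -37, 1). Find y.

Coplanarity requires XY · (XZ × XW) = 0.
XY = (58, -3, 45), XZ = (-2, -38, 26); the triple product is linear in y with coefficient -1598 and constant term -6392.
Setting it to zero: y = -4.

-4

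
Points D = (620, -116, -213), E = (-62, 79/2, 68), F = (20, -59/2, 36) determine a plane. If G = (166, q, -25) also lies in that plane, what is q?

-39

The plane through D, E, F has equation 14413x + 1218y + 34307z = 1487381.
Substituting G: (1218)q + (1534883) = 1487381, so q = -39.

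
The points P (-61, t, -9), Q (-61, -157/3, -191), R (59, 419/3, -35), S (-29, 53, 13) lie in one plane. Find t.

Coplanarity ⇔ det[PQ; PR; PS] = 0.
Expanding, this is linear in t: (19488)t + (-162400) = 0.
So t = 25/3.

25/3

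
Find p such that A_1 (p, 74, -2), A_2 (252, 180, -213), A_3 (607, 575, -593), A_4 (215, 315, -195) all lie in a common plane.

40

The points are coplanar iff A_1A_2 · (A_1A_3 × A_1A_4) = 0.
Expanding, this is linear in p: (-58410)p + (2336400) = 0.
So p = 40.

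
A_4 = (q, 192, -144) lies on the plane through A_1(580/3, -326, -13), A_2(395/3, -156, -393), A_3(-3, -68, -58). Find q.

-193

The plane through A_1, A_2, A_3 has equation 90390x + (215495/3)y + (52400/3)z = -6168790.
Substituting A_4: (90390)q + (11276480) = -6168790, so q = -193.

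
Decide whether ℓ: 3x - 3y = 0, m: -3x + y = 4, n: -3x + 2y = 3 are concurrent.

No

Intersecting ℓ and m: solving the 2×2 system gives (x, y) = (-2, -2).
Substitute into n: (-3)(-2) + (2)(-2) = 2.
But n requires 3 ≠ 2, so the three lines have no common point.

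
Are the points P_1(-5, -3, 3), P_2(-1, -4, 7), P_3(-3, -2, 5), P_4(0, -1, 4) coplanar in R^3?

The four points are coplanar iff the 3×3 determinant with rows P_1P_2, P_1P_3, P_1P_4 is zero.
Rows: (4, -1, 4), (2, 1, 2), (5, 2, 1).
Expanding along the first row: (4)(-3) − (-1)(-8) + (4)(-1) = -24.
Nonzero ⇒ not coplanar.

No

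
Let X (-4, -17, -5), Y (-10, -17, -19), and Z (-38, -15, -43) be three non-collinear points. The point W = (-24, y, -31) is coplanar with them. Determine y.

-16

The plane through X, Y, Z has equation 28x + 248y − 12z = -4268.
Substituting W: (248)y + (-300) = -4268, so y = -16.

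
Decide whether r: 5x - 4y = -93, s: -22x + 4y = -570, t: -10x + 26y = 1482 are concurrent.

Yes

Intersecting r and s: solving the 2×2 system gives (x, y) = (39, 72).
Substitute into t: (-10)(39) + (26)(72) = 1482.
This equals 1482, so (39, 72) lies on all three lines and they are concurrent.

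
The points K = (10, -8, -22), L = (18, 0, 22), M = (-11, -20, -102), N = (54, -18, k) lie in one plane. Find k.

7

Normal to plane KLM: n = (-112, -284, 72); plane equation n·P = -432.
Requiring n·N = -432: (72)k + (-936) = -432.
So k = 7.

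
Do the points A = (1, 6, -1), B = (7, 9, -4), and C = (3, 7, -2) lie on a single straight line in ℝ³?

AB = (6, 3, -3), AC = (2, 1, -1).
AB × AC = (0, 0, 0).
The cross product vanishes, so the three points are collinear.

Yes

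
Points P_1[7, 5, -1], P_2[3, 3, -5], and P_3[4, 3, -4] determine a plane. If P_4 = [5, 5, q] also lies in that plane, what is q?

Coplanarity requires P_1P_2 · (P_1P_3 × P_1P_4) = 0.
P_1P_2 = (-4, -2, -4), P_1P_3 = (-3, -2, -3); the triple product is linear in q with coefficient 2 and constant term 6.
Setting it to zero: q = -3.

-3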